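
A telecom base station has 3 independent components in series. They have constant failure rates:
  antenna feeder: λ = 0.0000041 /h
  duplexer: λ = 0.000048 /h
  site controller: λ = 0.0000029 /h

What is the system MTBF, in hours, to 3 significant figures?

18200

Series of exponential components: λ_sys = Σ λ_i
λ_sys = 0.0000041 + 0.000048 + 0.0000029 = 5.5000e-05 /h
MTBF = 1 / λ_sys = 18200 h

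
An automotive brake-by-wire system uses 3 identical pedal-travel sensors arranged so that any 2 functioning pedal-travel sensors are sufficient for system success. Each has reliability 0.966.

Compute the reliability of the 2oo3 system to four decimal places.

R = Σ_{i=2}^{3} C(3,i) p^i (1−p)^{3−i} with p = 0.966
C(3,2)·0.966^2·0.034^1 = 0.095182
C(3,3)·0.966^3·0.034^0 = 0.901429
Sum = 0.9966

0.9966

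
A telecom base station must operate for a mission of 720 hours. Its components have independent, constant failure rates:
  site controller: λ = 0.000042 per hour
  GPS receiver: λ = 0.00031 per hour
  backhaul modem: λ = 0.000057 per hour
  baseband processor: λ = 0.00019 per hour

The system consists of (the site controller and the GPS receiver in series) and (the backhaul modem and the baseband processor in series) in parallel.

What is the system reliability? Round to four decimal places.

R(site controller) = exp(−0.000042 × 720) = 0.970213
R(GPS receiver) = exp(−0.00031 × 720) = 0.799955
R(backhaul modem) = exp(−0.000057 × 720) = 0.959791
R(baseband processor) = exp(−0.00019 × 720) = 0.872145
Series (site controller and GPS receiver): 0.970213 × 0.799955 = 0.776127
Series (backhaul modem and baseband processor): 0.959791 × 0.872145 = 0.837077
Parallel ([0.776127] and [0.837077]): 1 − (1 − 0.776127)(1 − 0.837077) = 0.9635

0.9635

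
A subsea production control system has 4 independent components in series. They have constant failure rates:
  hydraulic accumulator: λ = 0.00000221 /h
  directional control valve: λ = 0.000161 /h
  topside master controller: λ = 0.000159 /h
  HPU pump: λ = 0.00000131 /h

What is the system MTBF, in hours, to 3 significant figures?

3090

Series of exponential components: λ_sys = Σ λ_i
λ_sys = 0.00000221 + 0.000161 + 0.000159 + 0.00000131 = 3.2352e-04 /h
MTBF = 1 / λ_sys = 3090 h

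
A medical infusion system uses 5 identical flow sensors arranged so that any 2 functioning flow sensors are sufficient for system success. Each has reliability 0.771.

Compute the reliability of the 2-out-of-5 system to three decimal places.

R = Σ_{i=2}^{5} C(5,i) p^i (1−p)^{5−i} with p = 0.771
C(5,2)·0.771^2·0.229^3 = 0.07139
C(5,3)·0.771^3·0.229^2 = 0.24034
C(5,4)·0.771^4·0.229^1 = 0.40460
C(5,5)·0.771^5·0.229^0 = 0.27244
Sum = 0.989

0.989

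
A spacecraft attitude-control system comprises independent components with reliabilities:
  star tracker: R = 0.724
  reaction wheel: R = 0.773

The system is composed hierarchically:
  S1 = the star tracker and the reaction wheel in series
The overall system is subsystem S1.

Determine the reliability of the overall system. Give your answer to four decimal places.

Series (star tracker and reaction wheel): 0.724000 × 0.773000 = 0.5597

0.5597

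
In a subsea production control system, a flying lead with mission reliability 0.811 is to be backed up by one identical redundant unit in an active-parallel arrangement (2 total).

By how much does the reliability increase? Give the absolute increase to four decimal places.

R_before = 0.811
R_after = 1 − (1 − 0.811)^2 = 0.9643
ΔR = 0.9643 − 0.811 = 0.1533

0.1533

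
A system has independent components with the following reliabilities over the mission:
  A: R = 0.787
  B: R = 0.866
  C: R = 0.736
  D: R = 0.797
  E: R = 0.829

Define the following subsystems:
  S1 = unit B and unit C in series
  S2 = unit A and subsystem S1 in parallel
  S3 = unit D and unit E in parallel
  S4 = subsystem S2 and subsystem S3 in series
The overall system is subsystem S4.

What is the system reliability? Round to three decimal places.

0.891

Series (B and C): 0.86600 × 0.73600 = 0.63738
Parallel (A and [0.63738]): 1 − (1 − 0.78700)(1 − 0.63738) = 0.92276
Parallel (D and E): 1 − (1 − 0.79700)(1 − 0.82900) = 0.96529
Series ([0.92276] and [0.96529]): 0.92276 × 0.96529 = 0.891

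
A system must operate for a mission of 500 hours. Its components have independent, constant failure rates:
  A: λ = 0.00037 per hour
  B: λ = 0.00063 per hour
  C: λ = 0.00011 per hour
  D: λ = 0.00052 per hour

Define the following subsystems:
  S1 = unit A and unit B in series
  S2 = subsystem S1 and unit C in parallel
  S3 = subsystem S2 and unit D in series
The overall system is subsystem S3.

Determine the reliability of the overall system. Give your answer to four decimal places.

R(A) = exp(−0.00037 × 500) = 0.831104
R(B) = exp(−0.00063 × 500) = 0.729789
R(C) = exp(−0.00011 × 500) = 0.946485
R(D) = exp(−0.00052 × 500) = 0.771052
Series (A and B): 0.831104 × 0.729789 = 0.606531
Parallel ([0.606531] and C): 1 − (1 − 0.606531)(1 − 0.946485) = 0.978944
Series ([0.978944] and D): 0.978944 × 0.771052 = 0.7548

0.7548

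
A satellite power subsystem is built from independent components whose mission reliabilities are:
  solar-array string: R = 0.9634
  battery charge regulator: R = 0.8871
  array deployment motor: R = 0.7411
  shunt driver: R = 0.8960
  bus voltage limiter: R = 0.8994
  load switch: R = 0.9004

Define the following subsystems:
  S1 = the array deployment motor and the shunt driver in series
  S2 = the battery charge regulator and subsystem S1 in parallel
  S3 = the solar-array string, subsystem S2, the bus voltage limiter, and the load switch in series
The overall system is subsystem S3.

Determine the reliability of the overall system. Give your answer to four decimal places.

Series (array deployment motor and shunt driver): 0.741100 × 0.896000 = 0.664026
Parallel (battery charge regulator and [0.664026]): 1 − (1 − 0.887100)(1 − 0.664026) = 0.962069
Series (solar-array string, [0.962069], bus voltage limiter, and load switch): 0.963400 × 0.962069 × 0.899400 × 0.900400 = 0.7506

0.7506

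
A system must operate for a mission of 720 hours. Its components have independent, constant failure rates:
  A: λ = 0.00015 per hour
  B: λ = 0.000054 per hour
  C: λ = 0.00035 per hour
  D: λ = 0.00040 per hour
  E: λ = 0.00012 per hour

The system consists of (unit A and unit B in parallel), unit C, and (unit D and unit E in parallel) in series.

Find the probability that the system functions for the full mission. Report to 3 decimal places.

0.758

R(A) = exp(−0.00015 × 720) = 0.89763
R(B) = exp(−0.000054 × 720) = 0.96187
R(C) = exp(−0.00035 × 720) = 0.77724
R(D) = exp(−0.00040 × 720) = 0.74976
R(E) = exp(−0.00012 × 720) = 0.91723
Parallel (A and B): 1 − (1 − 0.89763)(1 − 0.96187) = 0.99610
Parallel (D and E): 1 − (1 − 0.74976)(1 − 0.91723) = 0.97929
Series ([0.99610], C, and [0.97929]): 0.99610 × 0.77724 × 0.97929 = 0.758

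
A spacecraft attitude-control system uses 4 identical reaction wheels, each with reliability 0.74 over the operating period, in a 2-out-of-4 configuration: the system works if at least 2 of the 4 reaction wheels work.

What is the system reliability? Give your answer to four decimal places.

0.9434

R = Σ_{i=2}^{4} C(4,i) p^i (1−p)^{4−i} with p = 0.74
C(4,2)·0.74^2·0.26^2 = 0.222107
C(4,3)·0.74^3·0.26^1 = 0.421433
C(4,4)·0.74^4·0.26^0 = 0.299866
Sum = 0.9434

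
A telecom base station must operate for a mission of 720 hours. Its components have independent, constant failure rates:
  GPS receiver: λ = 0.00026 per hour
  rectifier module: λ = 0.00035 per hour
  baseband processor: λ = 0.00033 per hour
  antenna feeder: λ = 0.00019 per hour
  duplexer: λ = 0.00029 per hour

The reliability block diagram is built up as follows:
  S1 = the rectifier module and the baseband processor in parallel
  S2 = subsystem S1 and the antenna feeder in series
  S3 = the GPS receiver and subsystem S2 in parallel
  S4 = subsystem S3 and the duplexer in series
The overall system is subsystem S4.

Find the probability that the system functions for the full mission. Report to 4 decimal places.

0.7882

R(GPS receiver) = exp(−0.00026 × 720) = 0.829278
R(rectifier module) = exp(−0.00035 × 720) = 0.777245
R(baseband processor) = exp(−0.00033 × 720) = 0.788518
R(antenna feeder) = exp(−0.00019 × 720) = 0.872145
R(duplexer) = exp(−0.00029 × 720) = 0.811558
Parallel (rectifier module and baseband processor): 1 − (1 − 0.777245)(1 − 0.788518) = 0.952891
Series ([0.952891] and antenna feeder): 0.952891 × 0.872145 = 0.831059
Parallel (GPS receiver and [0.831059]): 1 − (1 − 0.829278)(1 − 0.831059) = 0.971158
Series ([0.971158] and duplexer): 0.971158 × 0.811558 = 0.7882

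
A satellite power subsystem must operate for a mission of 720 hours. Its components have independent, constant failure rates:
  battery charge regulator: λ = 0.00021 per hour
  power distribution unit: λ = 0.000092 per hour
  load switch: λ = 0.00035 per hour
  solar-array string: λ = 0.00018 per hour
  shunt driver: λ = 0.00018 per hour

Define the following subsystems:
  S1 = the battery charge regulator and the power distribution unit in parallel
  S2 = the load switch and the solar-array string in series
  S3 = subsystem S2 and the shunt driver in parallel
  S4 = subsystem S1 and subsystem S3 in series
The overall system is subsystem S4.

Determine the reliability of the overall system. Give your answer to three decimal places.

R(battery charge regulator) = exp(−0.00021 × 720) = 0.85968
R(power distribution unit) = exp(−0.000092 × 720) = 0.93591
R(load switch) = exp(−0.00035 × 720) = 0.77724
R(solar-array string) = exp(−0.00018 × 720) = 0.87845
R(shunt driver) = exp(−0.00018 × 720) = 0.87845
Parallel (battery charge regulator and power distribution unit): 1 − (1 − 0.85968)(1 − 0.93591) = 0.99101
Series (load switch and solar-array string): 0.77724 × 0.87845 = 0.68277
Parallel ([0.68277] and shunt driver): 1 − (1 − 0.68277)(1 − 0.87845) = 0.96144
Series ([0.99101] and [0.96144]): 0.99101 × 0.96144 = 0.953

0.953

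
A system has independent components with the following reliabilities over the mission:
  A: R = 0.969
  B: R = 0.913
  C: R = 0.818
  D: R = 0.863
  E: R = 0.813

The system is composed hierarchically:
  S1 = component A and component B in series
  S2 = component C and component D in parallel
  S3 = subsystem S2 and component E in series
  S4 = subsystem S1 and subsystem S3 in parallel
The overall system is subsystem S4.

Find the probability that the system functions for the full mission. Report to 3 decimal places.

0.976

Series (A and B): 0.96900 × 0.91300 = 0.88470
Parallel (C and D): 1 − (1 − 0.81800)(1 − 0.86300) = 0.97507
Series ([0.97507] and E): 0.97507 × 0.81300 = 0.79273
Parallel ([0.88470] and [0.79273]): 1 − (1 − 0.88470)(1 − 0.79273) = 0.976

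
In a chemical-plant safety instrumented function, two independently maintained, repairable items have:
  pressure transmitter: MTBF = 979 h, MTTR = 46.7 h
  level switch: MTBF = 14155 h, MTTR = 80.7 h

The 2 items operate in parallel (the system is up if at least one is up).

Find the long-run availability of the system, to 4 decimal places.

0.9997

A(pressure transmitter) = MTBF/(MTBF+MTTR) = 979/(979+46.7) = 0.954470
A(level switch) = MTBF/(MTBF+MTTR) = 14155/(14155+80.7) = 0.994331
Parallel availability: 1 − (1 − 0.954470)(1 − 0.994331) = 0.9997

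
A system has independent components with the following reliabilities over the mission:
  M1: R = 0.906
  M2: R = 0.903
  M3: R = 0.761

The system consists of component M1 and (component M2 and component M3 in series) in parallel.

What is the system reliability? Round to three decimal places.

Series (M2 and M3): 0.90300 × 0.76100 = 0.68718
Parallel (M1 and [0.68718]): 1 − (1 − 0.90600)(1 − 0.68718) = 0.971

0.971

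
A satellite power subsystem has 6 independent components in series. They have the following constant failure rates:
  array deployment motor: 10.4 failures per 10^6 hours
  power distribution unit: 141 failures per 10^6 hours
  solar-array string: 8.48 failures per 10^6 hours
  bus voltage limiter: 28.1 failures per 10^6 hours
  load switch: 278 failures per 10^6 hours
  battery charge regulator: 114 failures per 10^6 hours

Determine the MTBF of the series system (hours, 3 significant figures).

1720

Series of exponential components: λ_sys = Σ λ_i
λ_sys = 0.0000104 + 0.000141 + 0.00000848 + 0.0000281 + 0.000278 + 0.000114 = 5.7998e-04 /h
MTBF = 1 / λ_sys = 1720 h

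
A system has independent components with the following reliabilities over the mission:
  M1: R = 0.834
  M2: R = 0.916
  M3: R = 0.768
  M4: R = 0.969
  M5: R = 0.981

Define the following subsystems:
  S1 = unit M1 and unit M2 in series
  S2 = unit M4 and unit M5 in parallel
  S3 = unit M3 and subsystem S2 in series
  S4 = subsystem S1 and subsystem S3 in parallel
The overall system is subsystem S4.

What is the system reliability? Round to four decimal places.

Series (M1 and M2): 0.834000 × 0.916000 = 0.763944
Parallel (M4 and M5): 1 − (1 − 0.969000)(1 − 0.981000) = 0.999411
Series (M3 and [0.999411]): 0.768000 × 0.999411 = 0.767548
Parallel ([0.763944] and [0.767548]): 1 − (1 − 0.763944)(1 − 0.767548) = 0.9451

0.9451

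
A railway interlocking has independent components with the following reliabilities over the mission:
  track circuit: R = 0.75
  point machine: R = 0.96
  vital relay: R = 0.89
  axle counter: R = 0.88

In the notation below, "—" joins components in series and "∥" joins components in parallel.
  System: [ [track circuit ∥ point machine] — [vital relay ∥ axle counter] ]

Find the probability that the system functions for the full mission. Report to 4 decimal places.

0.9769

Parallel (track circuit and point machine): 1 − (1 − 0.750000)(1 − 0.960000) = 0.990000
Parallel (vital relay and axle counter): 1 − (1 − 0.890000)(1 − 0.880000) = 0.986800
Series ([0.990000] and [0.986800]): 0.990000 × 0.986800 = 0.9769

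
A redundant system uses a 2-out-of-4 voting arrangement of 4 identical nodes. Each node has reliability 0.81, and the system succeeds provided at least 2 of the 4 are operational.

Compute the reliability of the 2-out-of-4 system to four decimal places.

0.9765

R = Σ_{i=2}^{4} C(4,i) p^i (1−p)^{4−i} with p = 0.81
C(4,2)·0.81^2·0.19^2 = 0.142111
C(4,3)·0.81^3·0.19^1 = 0.403895
C(4,4)·0.81^4·0.19^0 = 0.430467
Sum = 0.9765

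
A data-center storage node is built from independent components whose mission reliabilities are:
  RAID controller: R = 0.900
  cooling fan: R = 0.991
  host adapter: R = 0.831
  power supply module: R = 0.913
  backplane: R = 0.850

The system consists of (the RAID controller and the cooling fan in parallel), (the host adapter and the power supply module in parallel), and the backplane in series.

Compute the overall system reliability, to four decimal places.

Parallel (RAID controller and cooling fan): 1 − (1 − 0.900000)(1 − 0.991000) = 0.999100
Parallel (host adapter and power supply module): 1 − (1 − 0.831000)(1 − 0.913000) = 0.985297
Series ([0.999100], [0.985297], and backplane): 0.999100 × 0.985297 × 0.850000 = 0.8367

0.8367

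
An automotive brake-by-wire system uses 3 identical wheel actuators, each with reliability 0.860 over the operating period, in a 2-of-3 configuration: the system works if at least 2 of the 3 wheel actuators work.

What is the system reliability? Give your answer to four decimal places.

R = Σ_{i=2}^{3} C(3,i) p^i (1−p)^{3−i} with p = 0.860
C(3,2)·0.860^2·0.140^1 = 0.310632
C(3,3)·0.860^3·0.140^0 = 0.636056
Sum = 0.9467

0.9467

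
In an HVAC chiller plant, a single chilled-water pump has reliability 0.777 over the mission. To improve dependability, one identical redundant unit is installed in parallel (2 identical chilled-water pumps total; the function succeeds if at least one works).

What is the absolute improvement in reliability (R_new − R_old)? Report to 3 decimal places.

0.173

R_before = 0.777
R_after = 1 − (1 − 0.777)^2 = 0.950
ΔR = 0.950 − 0.777 = 0.173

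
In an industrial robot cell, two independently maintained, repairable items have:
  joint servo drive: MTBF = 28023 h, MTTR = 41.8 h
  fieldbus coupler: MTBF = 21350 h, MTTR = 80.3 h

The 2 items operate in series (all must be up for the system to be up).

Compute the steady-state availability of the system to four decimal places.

A(joint servo drive) = MTBF/(MTBF+MTTR) = 28023/(28023+41.8) = 0.998511
A(fieldbus coupler) = MTBF/(MTBF+MTTR) = 21350/(21350+80.3) = 0.996253
Series availability: 0.998511 × 0.996253 = 0.9948

0.9948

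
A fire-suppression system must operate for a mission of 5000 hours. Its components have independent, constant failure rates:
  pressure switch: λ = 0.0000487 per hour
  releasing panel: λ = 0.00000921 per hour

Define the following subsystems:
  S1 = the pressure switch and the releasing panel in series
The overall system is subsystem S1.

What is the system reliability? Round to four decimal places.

0.7486

R(pressure switch) = exp(−0.0000487 × 5000) = 0.783879
R(releasing panel) = exp(−0.00000921 × 5000) = 0.954994
Series (pressure switch and releasing panel): 0.783879 × 0.954994 = 0.7486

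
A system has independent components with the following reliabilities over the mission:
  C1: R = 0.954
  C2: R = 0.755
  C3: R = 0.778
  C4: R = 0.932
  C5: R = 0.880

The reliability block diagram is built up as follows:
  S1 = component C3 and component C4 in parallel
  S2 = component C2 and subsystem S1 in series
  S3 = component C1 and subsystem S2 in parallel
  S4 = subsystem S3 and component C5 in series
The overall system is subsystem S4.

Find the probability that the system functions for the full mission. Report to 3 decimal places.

0.870

Parallel (C3 and C4): 1 − (1 − 0.77800)(1 − 0.93200) = 0.98490
Series (C2 and [0.98490]): 0.75500 × 0.98490 = 0.74360
Parallel (C1 and [0.74360]): 1 − (1 − 0.95400)(1 − 0.74360) = 0.98821
Series ([0.98821] and C5): 0.98821 × 0.88000 = 0.870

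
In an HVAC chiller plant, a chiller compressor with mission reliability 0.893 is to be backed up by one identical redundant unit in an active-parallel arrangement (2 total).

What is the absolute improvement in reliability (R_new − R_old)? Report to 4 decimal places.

R_before = 0.893
R_after = 1 − (1 − 0.893)^2 = 0.9886
ΔR = 0.9886 − 0.893 = 0.0956

0.0956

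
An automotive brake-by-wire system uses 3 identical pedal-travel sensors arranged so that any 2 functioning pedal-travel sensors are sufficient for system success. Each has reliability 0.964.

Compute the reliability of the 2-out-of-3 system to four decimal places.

R = Σ_{i=2}^{3} C(3,i) p^i (1−p)^{3−i} with p = 0.964
C(3,2)·0.964^2·0.036^1 = 0.100364
C(3,3)·0.964^3·0.036^0 = 0.895841
Sum = 0.9962

0.9962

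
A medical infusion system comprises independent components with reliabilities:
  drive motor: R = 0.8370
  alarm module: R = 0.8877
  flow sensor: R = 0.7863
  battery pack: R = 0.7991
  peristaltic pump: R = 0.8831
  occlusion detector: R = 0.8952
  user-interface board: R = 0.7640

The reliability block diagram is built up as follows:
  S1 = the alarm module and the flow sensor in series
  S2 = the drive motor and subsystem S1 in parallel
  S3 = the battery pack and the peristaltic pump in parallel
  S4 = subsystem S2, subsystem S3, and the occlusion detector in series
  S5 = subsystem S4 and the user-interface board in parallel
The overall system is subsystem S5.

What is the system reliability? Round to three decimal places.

0.960

Series (alarm module and flow sensor): 0.88770 × 0.78630 = 0.69800
Parallel (drive motor and [0.69800]): 1 − (1 − 0.83700)(1 − 0.69800) = 0.95077
Parallel (battery pack and peristaltic pump): 1 − (1 − 0.79910)(1 − 0.88310) = 0.97651
Series ([0.95077], [0.97651], and occlusion detector): 0.95077 × 0.97651 × 0.89520 = 0.83114
Parallel ([0.83114] and user-interface board): 1 − (1 − 0.83114)(1 − 0.76400) = 0.960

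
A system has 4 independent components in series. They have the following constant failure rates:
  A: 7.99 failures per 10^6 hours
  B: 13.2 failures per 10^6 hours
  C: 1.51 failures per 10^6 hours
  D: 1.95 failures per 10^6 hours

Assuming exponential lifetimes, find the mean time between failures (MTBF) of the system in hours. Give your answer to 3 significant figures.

40600

Series of exponential components: λ_sys = Σ λ_i
λ_sys = 0.00000799 + 0.0000132 + 0.00000151 + 0.00000195 = 2.4650e-05 /h
MTBF = 1 / λ_sys = 40600 h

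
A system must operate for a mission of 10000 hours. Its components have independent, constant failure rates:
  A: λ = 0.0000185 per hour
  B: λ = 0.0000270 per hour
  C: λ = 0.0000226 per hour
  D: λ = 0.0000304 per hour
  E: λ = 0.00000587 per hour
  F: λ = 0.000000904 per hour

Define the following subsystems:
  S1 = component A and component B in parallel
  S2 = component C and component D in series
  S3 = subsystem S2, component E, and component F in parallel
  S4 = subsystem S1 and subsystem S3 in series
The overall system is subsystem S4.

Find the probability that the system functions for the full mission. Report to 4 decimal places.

R(A) = exp(−0.0000185 × 10000) = 0.831104
R(B) = exp(−0.0000270 × 10000) = 0.763379
R(C) = exp(−0.0000226 × 10000) = 0.797718
R(D) = exp(−0.0000304 × 10000) = 0.737861
R(E) = exp(−0.00000587 × 10000) = 0.942990
R(F) = exp(−0.000000904 × 10000) = 0.991001
Parallel (A and B): 1 − (1 − 0.831104)(1 − 0.763379) = 0.960036
Series (C and D): 0.797718 × 0.737861 = 0.588605
Parallel ([0.588605], E, and F): 1 − (1 − 0.588605)(1 − 0.942990)(1 − 0.991001) = 0.999789
Series ([0.960036] and [0.999789]): 0.960036 × 0.999789 = 0.9598

0.9598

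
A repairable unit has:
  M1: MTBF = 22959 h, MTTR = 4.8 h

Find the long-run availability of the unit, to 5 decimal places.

0.99979

A(M1) = MTBF/(MTBF+MTTR) = 22959/(22959+4.8) = 0.99979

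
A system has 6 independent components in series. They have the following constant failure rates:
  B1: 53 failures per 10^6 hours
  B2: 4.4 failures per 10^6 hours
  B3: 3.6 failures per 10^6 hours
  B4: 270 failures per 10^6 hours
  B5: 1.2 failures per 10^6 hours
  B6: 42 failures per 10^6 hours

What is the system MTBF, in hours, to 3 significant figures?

Series of exponential components: λ_sys = Σ λ_i
λ_sys = 0.000053 + 0.0000044 + 0.0000036 + 0.00027 + 0.0000012 + 0.000042 = 3.7420e-04 /h
MTBF = 1 / λ_sys = 2670 h

2670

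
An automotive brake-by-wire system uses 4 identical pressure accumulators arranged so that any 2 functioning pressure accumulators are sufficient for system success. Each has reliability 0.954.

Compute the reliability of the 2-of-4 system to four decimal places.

R = Σ_{i=2}^{4} C(4,i) p^i (1−p)^{4−i} with p = 0.954
C(4,2)·0.954^2·0.046^2 = 0.011555
C(4,3)·0.954^3·0.046^1 = 0.159758
C(4,4)·0.954^4·0.046^0 = 0.828311
Sum = 0.9996

0.9996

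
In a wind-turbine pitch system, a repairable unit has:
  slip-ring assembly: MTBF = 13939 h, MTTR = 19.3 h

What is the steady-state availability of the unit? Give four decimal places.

0.9986

A(slip-ring assembly) = MTBF/(MTBF+MTTR) = 13939/(13939+19.3) = 0.9986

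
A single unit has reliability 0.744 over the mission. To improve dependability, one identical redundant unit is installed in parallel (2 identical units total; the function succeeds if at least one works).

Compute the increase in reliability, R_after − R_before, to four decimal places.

0.1905

R_before = 0.744
R_after = 1 − (1 − 0.744)^2 = 0.9345
ΔR = 0.9345 − 0.744 = 0.1905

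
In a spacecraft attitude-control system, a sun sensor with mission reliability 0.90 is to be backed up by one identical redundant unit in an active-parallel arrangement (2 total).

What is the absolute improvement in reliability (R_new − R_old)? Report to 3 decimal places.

0.090

R_before = 0.90
R_after = 1 − (1 − 0.90)^2 = 0.990
ΔR = 0.990 − 0.90 = 0.090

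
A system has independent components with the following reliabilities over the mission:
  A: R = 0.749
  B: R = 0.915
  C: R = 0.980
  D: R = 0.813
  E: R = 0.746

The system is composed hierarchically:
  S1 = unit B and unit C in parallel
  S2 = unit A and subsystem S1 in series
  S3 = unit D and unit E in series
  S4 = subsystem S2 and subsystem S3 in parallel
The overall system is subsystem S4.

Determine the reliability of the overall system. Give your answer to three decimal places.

0.901

Parallel (B and C): 1 − (1 − 0.91500)(1 − 0.98000) = 0.99830
Series (A and [0.99830]): 0.74900 × 0.99830 = 0.74773
Series (D and E): 0.81300 × 0.74600 = 0.60650
Parallel ([0.74773] and [0.60650]): 1 − (1 − 0.74773)(1 − 0.60650) = 0.901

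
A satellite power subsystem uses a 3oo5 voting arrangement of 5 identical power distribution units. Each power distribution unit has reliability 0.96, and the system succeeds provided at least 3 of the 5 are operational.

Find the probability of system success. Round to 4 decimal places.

0.9994

R = Σ_{i=3}^{5} C(5,i) p^i (1−p)^{5−i} with p = 0.96
C(5,3)·0.96^3·0.04^2 = 0.014156
C(5,4)·0.96^4·0.04^1 = 0.169869
C(5,5)·0.96^5·0.04^0 = 0.815373
Sum = 0.9994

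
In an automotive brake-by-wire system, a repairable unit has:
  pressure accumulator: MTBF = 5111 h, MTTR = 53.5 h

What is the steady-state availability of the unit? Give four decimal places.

A(pressure accumulator) = MTBF/(MTBF+MTTR) = 5111/(5111+53.5) = 0.9896

0.9896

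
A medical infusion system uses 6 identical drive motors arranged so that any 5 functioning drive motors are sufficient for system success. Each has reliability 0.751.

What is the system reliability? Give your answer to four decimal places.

0.5363

R = Σ_{i=5}^{6} C(6,i) p^i (1−p)^{6−i} with p = 0.751
C(6,5)·0.751^5·0.249^1 = 0.356903
C(6,6)·0.751^6·0.249^0 = 0.179407
Sum = 0.5363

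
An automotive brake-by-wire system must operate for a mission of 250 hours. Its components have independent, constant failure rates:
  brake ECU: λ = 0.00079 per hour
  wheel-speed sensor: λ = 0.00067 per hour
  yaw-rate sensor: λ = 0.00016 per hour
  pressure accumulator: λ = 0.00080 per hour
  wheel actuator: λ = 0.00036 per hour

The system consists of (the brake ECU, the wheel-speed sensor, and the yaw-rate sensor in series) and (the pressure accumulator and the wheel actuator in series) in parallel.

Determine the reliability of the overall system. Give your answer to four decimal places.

R(brake ECU) = exp(−0.00079 × 250) = 0.820780
R(wheel-speed sensor) = exp(−0.00067 × 250) = 0.845777
R(yaw-rate sensor) = exp(−0.00016 × 250) = 0.960789
R(pressure accumulator) = exp(−0.00080 × 250) = 0.818731
R(wheel actuator) = exp(−0.00036 × 250) = 0.913931
Series (brake ECU, wheel-speed sensor, and yaw-rate sensor): 0.820780 × 0.845777 × 0.960789 = 0.666977
Series (pressure accumulator and wheel actuator): 0.818731 × 0.913931 = 0.748264
Parallel ([0.666977] and [0.748264]): 1 − (1 − 0.666977)(1 − 0.748264) = 0.9162

0.9162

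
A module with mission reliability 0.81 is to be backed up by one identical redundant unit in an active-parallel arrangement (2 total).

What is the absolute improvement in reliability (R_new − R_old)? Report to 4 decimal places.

R_before = 0.81
R_after = 1 − (1 − 0.81)^2 = 0.9639
ΔR = 0.9639 − 0.81 = 0.1539

0.1539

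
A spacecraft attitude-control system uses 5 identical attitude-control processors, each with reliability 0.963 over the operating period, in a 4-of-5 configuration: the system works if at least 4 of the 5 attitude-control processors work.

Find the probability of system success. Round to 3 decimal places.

0.987

R = Σ_{i=4}^{5} C(5,i) p^i (1−p)^{5−i} with p = 0.963
C(5,4)·0.963^4·0.037^1 = 0.15910
C(5,5)·0.963^5·0.037^0 = 0.82819
Sum = 0.987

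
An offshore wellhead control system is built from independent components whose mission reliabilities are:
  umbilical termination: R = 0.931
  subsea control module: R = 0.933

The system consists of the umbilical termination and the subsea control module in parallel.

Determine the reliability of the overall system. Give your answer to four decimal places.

Parallel (umbilical termination and subsea control module): 1 − (1 − 0.931000)(1 − 0.933000) = 0.9954

0.9954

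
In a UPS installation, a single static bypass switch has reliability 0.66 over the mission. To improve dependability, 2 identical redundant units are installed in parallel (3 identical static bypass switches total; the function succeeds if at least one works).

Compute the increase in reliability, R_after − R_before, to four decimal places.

0.3007

R_before = 0.66
R_after = 1 − (1 − 0.66)^3 = 0.9607
ΔR = 0.9607 − 0.66 = 0.3007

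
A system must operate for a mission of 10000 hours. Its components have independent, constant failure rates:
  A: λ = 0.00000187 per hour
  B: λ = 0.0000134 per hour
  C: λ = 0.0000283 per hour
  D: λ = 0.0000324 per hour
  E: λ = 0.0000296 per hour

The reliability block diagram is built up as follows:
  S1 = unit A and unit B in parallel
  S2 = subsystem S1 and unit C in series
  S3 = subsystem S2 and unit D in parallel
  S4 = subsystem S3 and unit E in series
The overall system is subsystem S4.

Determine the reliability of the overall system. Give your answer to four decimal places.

0.6927

R(A) = exp(−0.00000187 × 10000) = 0.981474
R(B) = exp(−0.0000134 × 10000) = 0.874590
R(C) = exp(−0.0000283 × 10000) = 0.753520
R(D) = exp(−0.0000324 × 10000) = 0.723250
R(E) = exp(−0.0000296 × 10000) = 0.743787
Parallel (A and B): 1 − (1 − 0.981474)(1 − 0.874590) = 0.997677
Series ([0.997677] and C): 0.997677 × 0.753520 = 0.751770
Parallel ([0.751770] and D): 1 − (1 − 0.751770)(1 − 0.723250) = 0.931302
Series ([0.931302] and E): 0.931302 × 0.743787 = 0.6927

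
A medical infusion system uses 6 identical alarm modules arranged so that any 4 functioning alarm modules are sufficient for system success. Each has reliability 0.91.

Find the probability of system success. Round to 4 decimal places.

R = Σ_{i=4}^{6} C(6,i) p^i (1−p)^{6−i} with p = 0.91
C(6,4)·0.91^4·0.09^2 = 0.083319
C(6,5)·0.91^5·0.09^1 = 0.336977
C(6,6)·0.91^6·0.09^0 = 0.567869
Sum = 0.9882

0.9882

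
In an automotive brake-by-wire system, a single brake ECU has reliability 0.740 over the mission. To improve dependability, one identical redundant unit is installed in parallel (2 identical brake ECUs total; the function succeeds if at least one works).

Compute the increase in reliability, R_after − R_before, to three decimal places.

0.192

R_before = 0.740
R_after = 1 − (1 − 0.740)^2 = 0.932
ΔR = 0.932 − 0.740 = 0.192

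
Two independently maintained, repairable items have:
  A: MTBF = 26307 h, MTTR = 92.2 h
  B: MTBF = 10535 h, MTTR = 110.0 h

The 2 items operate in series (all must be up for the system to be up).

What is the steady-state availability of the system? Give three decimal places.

0.986

A(A) = MTBF/(MTBF+MTTR) = 26307/(26307+92.2) = 0.996507
A(B) = MTBF/(MTBF+MTTR) = 10535/(10535+110.0) = 0.989667
Series availability: 0.996507 × 0.989667 = 0.986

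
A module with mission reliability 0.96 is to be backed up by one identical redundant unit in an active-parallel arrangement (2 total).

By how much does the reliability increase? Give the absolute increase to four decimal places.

0.0384

R_before = 0.96
R_after = 1 − (1 − 0.96)^2 = 0.9984
ΔR = 0.9984 − 0.96 = 0.0384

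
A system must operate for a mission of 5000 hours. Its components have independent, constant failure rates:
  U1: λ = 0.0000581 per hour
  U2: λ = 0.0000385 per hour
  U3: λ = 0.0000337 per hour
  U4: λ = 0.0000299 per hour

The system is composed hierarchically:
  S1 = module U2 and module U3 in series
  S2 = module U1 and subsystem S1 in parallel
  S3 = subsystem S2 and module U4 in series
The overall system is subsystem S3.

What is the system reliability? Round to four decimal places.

0.7954

R(U1) = exp(−0.0000581 × 5000) = 0.747890
R(U2) = exp(−0.0000385 × 5000) = 0.824894
R(U3) = exp(−0.0000337 × 5000) = 0.844931
R(U4) = exp(−0.0000299 × 5000) = 0.861138
Series (U2 and U3): 0.824894 × 0.844931 = 0.696979
Parallel (U1 and [0.696979]): 1 − (1 − 0.747890)(1 − 0.696979) = 0.923605
Series ([0.923605] and U4): 0.923605 × 0.861138 = 0.7954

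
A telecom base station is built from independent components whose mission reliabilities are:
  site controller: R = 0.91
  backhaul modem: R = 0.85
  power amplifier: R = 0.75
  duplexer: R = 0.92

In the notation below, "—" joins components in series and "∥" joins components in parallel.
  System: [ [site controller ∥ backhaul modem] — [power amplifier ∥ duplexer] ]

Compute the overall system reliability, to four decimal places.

Parallel (site controller and backhaul modem): 1 − (1 − 0.910000)(1 − 0.850000) = 0.986500
Parallel (power amplifier and duplexer): 1 − (1 − 0.750000)(1 − 0.920000) = 0.980000
Series ([0.986500] and [0.980000]): 0.986500 × 0.980000 = 0.9668

0.9668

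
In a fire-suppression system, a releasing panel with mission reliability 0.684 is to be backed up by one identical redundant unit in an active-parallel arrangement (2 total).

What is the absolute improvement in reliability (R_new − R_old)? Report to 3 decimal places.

0.216

R_before = 0.684
R_after = 1 − (1 − 0.684)^2 = 0.900
ΔR = 0.900 − 0.684 = 0.216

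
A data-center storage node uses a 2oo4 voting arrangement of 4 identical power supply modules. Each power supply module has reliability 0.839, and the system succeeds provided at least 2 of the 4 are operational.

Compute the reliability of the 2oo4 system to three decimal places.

0.985

R = Σ_{i=2}^{4} C(4,i) p^i (1−p)^{4−i} with p = 0.839
C(4,2)·0.839^2·0.161^2 = 0.10948
C(4,3)·0.839^3·0.161^1 = 0.38034
C(4,4)·0.839^4·0.161^0 = 0.49550
Sum = 0.985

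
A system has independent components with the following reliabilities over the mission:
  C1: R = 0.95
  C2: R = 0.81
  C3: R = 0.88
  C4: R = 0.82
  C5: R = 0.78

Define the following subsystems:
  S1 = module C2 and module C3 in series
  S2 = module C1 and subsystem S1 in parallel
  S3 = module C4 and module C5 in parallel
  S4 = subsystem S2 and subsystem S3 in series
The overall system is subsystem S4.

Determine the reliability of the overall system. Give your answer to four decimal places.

0.9466

Series (C2 and C3): 0.810000 × 0.880000 = 0.712800
Parallel (C1 and [0.712800]): 1 − (1 − 0.950000)(1 − 0.712800) = 0.985640
Parallel (C4 and C5): 1 − (1 − 0.820000)(1 − 0.780000) = 0.960400
Series ([0.985640] and [0.960400]): 0.985640 × 0.960400 = 0.9466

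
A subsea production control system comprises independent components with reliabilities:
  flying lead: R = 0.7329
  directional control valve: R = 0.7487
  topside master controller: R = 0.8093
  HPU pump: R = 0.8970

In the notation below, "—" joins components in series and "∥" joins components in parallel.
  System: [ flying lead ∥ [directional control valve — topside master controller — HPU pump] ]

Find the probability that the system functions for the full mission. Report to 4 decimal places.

0.8781

Series (directional control valve, topside master controller, and HPU pump): 0.748700 × 0.809300 × 0.897000 = 0.543513
Parallel (flying lead and [0.543513]): 1 − (1 − 0.732900)(1 − 0.543513) = 0.8781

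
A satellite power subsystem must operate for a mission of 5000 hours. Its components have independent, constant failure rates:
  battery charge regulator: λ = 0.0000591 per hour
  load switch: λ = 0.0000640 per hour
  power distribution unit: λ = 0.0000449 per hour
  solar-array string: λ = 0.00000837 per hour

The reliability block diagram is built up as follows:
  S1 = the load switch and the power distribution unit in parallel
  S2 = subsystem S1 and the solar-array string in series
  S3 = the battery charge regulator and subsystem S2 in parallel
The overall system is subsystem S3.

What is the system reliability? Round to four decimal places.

R(battery charge regulator) = exp(−0.0000591 × 5000) = 0.744159
R(load switch) = exp(−0.0000640 × 5000) = 0.726149
R(power distribution unit) = exp(−0.0000449 × 5000) = 0.798916
R(solar-array string) = exp(−0.00000837 × 5000) = 0.959014
Parallel (load switch and power distribution unit): 1 − (1 − 0.726149)(1 − 0.798916) = 0.944933
Series ([0.944933] and solar-array string): 0.944933 × 0.959014 = 0.906204
Parallel (battery charge regulator and [0.906204]): 1 − (1 − 0.744159)(1 − 0.906204) = 0.9760

0.9760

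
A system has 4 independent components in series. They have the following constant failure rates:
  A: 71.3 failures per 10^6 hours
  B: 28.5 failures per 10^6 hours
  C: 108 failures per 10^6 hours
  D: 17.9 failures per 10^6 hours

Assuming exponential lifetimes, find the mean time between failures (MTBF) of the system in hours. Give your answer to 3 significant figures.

Series of exponential components: λ_sys = Σ λ_i
λ_sys = 0.0000713 + 0.0000285 + 0.000108 + 0.0000179 = 2.2570e-04 /h
MTBF = 1 / λ_sys = 4430 h

4430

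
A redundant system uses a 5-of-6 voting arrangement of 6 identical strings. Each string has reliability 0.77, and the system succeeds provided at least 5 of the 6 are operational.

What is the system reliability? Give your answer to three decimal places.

0.582

R = Σ_{i=5}^{6} C(6,i) p^i (1−p)^{6−i} with p = 0.77
C(6,5)·0.77^5·0.23^1 = 0.37354
C(6,6)·0.77^6·0.23^0 = 0.20842
Sum = 0.582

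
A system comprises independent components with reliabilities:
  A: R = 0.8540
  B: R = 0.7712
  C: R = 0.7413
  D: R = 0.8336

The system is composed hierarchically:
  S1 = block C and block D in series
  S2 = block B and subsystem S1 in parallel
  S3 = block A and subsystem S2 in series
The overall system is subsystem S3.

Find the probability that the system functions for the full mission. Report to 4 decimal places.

Series (C and D): 0.741300 × 0.833600 = 0.617948
Parallel (B and [0.617948]): 1 − (1 − 0.771200)(1 − 0.617948) = 0.912587
Series (A and [0.912587]): 0.854000 × 0.912587 = 0.7793

0.7793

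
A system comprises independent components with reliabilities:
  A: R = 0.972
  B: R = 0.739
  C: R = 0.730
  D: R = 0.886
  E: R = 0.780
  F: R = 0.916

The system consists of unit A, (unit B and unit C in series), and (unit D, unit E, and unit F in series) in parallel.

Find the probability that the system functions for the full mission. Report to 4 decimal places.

Series (B and C): 0.739000 × 0.730000 = 0.539470
Series (D, E, and F): 0.886000 × 0.780000 × 0.916000 = 0.633029
Parallel (A, [0.539470], and [0.633029]): 1 − (1 − 0.972000)(1 − 0.539470)(1 − 0.633029) = 0.9953

0.9953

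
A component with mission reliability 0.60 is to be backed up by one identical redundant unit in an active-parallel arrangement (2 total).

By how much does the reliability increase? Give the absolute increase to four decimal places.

0.2400

R_before = 0.60
R_after = 1 − (1 − 0.60)^2 = 0.8400
ΔR = 0.8400 − 0.60 = 0.2400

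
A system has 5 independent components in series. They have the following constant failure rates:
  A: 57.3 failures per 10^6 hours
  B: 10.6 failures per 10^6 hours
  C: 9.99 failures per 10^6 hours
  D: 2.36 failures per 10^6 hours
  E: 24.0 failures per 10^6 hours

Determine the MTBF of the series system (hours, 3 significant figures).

Series of exponential components: λ_sys = Σ λ_i
λ_sys = 0.0000573 + 0.0000106 + 0.00000999 + 0.00000236 + 0.0000240 = 1.0425e-04 /h
MTBF = 1 / λ_sys = 9590 h

9590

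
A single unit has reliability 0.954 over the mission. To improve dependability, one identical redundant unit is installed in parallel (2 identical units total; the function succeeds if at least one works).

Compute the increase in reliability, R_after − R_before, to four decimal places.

R_before = 0.954
R_after = 1 − (1 − 0.954)^2 = 0.9979
ΔR = 0.9979 − 0.954 = 0.0439

0.0439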